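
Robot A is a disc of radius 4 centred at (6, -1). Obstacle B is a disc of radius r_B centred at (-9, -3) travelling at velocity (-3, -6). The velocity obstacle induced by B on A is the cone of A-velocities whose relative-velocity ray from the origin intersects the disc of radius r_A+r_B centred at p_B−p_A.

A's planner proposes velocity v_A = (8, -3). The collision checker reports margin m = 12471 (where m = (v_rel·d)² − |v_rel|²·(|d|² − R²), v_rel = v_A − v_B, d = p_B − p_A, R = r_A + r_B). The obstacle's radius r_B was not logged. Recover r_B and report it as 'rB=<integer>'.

m = 12471
d = (-15, -2);  v_rel = (11, 3),  |v_rel|² = 130
v_rel×d = (11)·(-2) − (3)·(-15) = 23
since m = R²·130 − 23²:  R² = (529 + 12471) / 130 = 100
R = √100 = 10  ⇒  r_B = 10 − 4 = 6

rB=6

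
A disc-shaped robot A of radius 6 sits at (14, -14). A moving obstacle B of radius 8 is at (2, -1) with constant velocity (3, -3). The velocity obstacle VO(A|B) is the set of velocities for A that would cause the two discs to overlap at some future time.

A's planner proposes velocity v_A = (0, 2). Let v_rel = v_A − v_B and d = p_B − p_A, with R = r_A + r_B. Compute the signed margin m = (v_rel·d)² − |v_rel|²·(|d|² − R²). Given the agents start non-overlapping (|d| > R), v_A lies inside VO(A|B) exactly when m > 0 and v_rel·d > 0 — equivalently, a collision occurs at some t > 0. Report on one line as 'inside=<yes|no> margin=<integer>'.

d = (-12, 13),  |d|² = 313;  R = 6+8 = 14,  c = 313−14² = 117
v_rel = (-3, 5),  |v_rel|² = 34;  v_rel·d = (-3)·(-12) + (5)·(13) = 101
34·t² − 202·t + 117 = 0  ⇒  m = 101² − 34·117 = 6223
m = 6223 > 0,  v_rel·d = 101 > 0  ⇒  inside

inside=yes margin=6223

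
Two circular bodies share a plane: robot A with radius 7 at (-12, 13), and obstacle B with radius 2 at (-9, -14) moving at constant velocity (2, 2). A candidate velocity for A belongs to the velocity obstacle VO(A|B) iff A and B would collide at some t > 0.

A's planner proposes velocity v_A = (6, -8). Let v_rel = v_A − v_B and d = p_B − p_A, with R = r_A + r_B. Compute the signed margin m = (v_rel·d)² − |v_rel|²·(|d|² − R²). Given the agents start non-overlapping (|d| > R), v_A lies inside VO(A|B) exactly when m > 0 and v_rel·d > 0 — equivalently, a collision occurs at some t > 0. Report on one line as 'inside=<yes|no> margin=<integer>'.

d = (3, -27),  |d|² = 738;  R = 7+2 = 9,  c = 738−9² = 657
v_rel = (4, -10),  |v_rel|² = 116;  v_rel·d = (4)·(3) + (-10)·(-27) = 282
116·t² − 564·t + 657 = 0  ⇒  m = 282² − 116·657 = 3312
m = 3312 > 0,  v_rel·d = 282 > 0  ⇒  inside

inside=yes margin=3312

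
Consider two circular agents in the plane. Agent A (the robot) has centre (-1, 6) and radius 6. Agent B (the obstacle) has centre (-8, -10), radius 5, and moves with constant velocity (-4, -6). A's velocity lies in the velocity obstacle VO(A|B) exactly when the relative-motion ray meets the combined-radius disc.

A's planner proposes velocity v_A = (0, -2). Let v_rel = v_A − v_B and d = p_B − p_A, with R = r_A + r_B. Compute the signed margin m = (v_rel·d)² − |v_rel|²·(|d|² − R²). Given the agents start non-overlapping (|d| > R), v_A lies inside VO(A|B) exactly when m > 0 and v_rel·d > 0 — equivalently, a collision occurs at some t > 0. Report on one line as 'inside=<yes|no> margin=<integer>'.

d = (-7, -16),  |d|² = 305;  R = 6+5 = 11,  c = 305−11² = 184
v_rel = (4, 4),  |v_rel|² = 32;  v_rel·d = (4)·(-7) + (4)·(-16) = -92
32·t² + 184·t + 184 = 0  ⇒  m = (-92)² − 32·184 = 2576
m = 2576 > 0,  v_rel·d = -92 < 0  ⇒  outside

inside=no margin=2576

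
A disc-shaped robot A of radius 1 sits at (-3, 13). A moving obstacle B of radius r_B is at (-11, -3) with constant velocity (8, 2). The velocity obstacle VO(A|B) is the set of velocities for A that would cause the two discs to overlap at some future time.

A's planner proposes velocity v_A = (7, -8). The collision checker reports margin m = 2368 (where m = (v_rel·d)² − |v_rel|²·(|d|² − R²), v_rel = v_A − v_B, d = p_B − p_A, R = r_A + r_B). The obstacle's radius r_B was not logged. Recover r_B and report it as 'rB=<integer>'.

m = 2368
d = (-8, -16);  v_rel = (-1, -10),  |v_rel|² = 101
v_rel×d = (-1)·(-16) − (-10)·(-8) = -64
since m = R²·101 − (-64)²:  R² = (4096 + 2368) / 101 = 64
R = √64 = 8  ⇒  r_B = 8 − 1 = 7

rB=7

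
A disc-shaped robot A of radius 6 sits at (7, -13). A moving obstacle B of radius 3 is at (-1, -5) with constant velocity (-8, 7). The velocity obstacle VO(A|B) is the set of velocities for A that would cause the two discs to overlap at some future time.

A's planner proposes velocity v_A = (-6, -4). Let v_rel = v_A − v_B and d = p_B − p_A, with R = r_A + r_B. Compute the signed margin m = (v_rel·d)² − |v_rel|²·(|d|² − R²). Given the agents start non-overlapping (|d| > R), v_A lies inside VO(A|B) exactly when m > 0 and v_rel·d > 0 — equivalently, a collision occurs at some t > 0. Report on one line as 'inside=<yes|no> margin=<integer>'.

d = (-8, 8),  |d|² = 128;  R = 6+3 = 9,  c = 128−9² = 47
v_rel = (2, -11),  |v_rel|² = 125;  v_rel·d = (2)·(-8) + (-11)·(8) = -104
125·t² + 208·t + 47 = 0  ⇒  m = (-104)² − 125·47 = 4941
m = 4941 > 0,  v_rel·d = -104 < 0  ⇒  outside

inside=no margin=4941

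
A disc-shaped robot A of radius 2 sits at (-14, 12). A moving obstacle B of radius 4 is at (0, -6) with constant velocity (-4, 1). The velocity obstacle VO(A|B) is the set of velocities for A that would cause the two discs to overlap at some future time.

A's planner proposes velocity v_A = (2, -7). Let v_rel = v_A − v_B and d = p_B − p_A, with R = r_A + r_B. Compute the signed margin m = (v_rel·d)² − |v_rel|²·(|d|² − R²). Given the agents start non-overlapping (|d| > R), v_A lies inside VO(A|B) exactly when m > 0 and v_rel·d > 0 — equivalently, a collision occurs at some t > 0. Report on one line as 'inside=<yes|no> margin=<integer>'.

d = (14, -18),  |d|² = 520;  R = 2+4 = 6,  c = 520−6² = 484
v_rel = (6, -8),  |v_rel|² = 100;  v_rel·d = (6)·(14) + (-8)·(-18) = 228
100·t² − 456·t + 484 = 0  ⇒  m = 228² − 100·484 = 3584
m = 3584 > 0,  v_rel·d = 228 > 0  ⇒  inside

inside=yes margin=3584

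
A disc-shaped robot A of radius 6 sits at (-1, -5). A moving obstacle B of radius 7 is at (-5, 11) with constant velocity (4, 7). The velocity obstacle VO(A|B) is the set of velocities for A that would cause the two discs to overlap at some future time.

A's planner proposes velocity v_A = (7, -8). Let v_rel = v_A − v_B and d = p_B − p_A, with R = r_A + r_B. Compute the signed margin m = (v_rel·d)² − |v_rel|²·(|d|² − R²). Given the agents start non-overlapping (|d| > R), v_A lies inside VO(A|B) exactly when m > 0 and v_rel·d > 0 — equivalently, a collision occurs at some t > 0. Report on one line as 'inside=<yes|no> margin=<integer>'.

d = (-4, 16),  |d|² = 272;  R = 6+7 = 13,  c = 272−13² = 103
v_rel = (3, -15),  |v_rel|² = 234;  v_rel·d = (3)·(-4) + (-15)·(16) = -252
234·t² + 504·t + 103 = 0  ⇒  m = (-252)² − 234·103 = 39402
m = 39402 > 0,  v_rel·d = -252 < 0  ⇒  outside

inside=no margin=39402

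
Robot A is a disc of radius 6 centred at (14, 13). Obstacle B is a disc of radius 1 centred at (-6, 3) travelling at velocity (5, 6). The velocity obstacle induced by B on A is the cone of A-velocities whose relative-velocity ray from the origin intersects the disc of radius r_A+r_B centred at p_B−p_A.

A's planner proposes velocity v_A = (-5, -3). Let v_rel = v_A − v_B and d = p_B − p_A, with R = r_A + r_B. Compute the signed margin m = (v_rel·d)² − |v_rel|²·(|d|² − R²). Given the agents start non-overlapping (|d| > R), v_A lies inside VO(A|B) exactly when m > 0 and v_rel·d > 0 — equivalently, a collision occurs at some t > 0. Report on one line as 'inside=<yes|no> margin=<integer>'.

d = (-20, -10),  |d|² = 500;  R = 6+1 = 7,  c = 500−7² = 451
v_rel = (-10, -9),  |v_rel|² = 181;  v_rel·d = (-10)·(-20) + (-9)·(-10) = 290
181·t² − 580·t + 451 = 0  ⇒  m = 290² − 181·451 = 2469
m = 2469 > 0,  v_rel·d = 290 > 0  ⇒  inside

inside=yes margin=2469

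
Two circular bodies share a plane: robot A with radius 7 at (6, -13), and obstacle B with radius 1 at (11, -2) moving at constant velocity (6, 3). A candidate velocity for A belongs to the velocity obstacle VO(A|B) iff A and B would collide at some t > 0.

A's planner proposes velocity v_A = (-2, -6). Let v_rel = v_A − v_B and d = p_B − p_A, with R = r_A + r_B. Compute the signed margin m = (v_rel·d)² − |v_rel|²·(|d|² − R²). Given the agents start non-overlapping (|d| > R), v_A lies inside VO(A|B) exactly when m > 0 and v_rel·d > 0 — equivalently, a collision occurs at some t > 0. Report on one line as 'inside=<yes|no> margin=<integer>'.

d = (5, 11),  |d|² = 146;  R = 7+1 = 8,  c = 146−8² = 82
v_rel = (-8, -9),  |v_rel|² = 145;  v_rel·d = (-8)·(5) + (-9)·(11) = -139
145·t² + 278·t + 82 = 0  ⇒  m = (-139)² − 145·82 = 7431
m = 7431 > 0,  v_rel·d = -139 < 0  ⇒  outside

inside=no margin=7431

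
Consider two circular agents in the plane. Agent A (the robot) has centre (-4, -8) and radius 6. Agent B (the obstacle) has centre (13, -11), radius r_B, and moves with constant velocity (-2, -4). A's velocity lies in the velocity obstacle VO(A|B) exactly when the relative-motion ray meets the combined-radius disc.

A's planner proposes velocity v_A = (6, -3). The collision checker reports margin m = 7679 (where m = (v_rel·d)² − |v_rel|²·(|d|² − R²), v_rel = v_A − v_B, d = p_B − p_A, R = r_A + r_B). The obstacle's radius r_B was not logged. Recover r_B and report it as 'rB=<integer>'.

m = 7679
d = (17, -3);  v_rel = (8, 1),  |v_rel|² = 65
v_rel×d = (8)·(-3) − (1)·(17) = -41
since m = R²·65 − (-41)²:  R² = (1681 + 7679) / 65 = 144
R = √144 = 12  ⇒  r_B = 12 − 6 = 6

rB=6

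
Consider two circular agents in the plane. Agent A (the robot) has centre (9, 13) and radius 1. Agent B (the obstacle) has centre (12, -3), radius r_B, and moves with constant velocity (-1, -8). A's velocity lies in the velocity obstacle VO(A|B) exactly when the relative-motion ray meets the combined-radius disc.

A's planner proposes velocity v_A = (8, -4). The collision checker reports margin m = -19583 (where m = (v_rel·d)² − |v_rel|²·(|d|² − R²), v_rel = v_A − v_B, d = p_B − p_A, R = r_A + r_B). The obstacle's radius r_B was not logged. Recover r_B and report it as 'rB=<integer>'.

m = -19583
d = (3, -16);  v_rel = (9, 4),  |v_rel|² = 97
v_rel×d = (9)·(-16) − (4)·(3) = -156
since m = R²·97 − (-156)²:  R² = (24336 + -19583) / 97 = 49
R = √49 = 7  ⇒  r_B = 7 − 1 = 6

rB=6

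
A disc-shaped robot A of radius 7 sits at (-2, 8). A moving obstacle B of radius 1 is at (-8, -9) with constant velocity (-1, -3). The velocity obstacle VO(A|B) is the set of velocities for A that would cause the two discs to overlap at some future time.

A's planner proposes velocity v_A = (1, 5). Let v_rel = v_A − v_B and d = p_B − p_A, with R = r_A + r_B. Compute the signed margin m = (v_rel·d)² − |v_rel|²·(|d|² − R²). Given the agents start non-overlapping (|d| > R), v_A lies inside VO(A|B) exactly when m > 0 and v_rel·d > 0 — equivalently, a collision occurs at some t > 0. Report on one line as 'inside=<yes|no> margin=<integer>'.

d = (-6, -17),  |d|² = 325;  R = 7+1 = 8,  c = 325−8² = 261
v_rel = (2, 8),  |v_rel|² = 68;  v_rel·d = (2)·(-6) + (8)·(-17) = -148
68·t² + 296·t + 261 = 0  ⇒  m = (-148)² − 68·261 = 4156
m = 4156 > 0,  v_rel·d = -148 < 0  ⇒  outside

inside=no margin=4156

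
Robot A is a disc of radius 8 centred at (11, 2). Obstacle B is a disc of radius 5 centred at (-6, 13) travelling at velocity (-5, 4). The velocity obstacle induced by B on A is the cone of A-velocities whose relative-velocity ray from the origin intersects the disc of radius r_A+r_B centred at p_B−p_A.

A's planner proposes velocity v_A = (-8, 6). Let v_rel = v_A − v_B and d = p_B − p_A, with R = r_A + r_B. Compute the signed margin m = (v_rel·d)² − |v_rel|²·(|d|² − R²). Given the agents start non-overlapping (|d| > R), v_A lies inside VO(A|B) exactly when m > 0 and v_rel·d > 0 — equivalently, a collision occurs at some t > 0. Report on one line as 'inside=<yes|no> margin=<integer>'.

d = (-17, 11),  |d|² = 410;  R = 8+5 = 13,  c = 410−13² = 241
v_rel = (-3, 2),  |v_rel|² = 13;  v_rel·d = (-3)·(-17) + (2)·(11) = 73
13·t² − 146·t + 241 = 0  ⇒  m = 73² − 13·241 = 2196
m = 2196 > 0,  v_rel·d = 73 > 0  ⇒  inside

inside=yes margin=2196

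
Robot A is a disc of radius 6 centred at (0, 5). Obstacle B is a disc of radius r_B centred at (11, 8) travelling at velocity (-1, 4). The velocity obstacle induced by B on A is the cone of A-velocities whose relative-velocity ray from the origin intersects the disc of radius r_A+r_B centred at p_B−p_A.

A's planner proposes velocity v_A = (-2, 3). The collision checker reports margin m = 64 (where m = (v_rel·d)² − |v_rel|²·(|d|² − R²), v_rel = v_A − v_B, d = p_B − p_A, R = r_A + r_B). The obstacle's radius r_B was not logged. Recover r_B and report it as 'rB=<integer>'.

m = 64
d = (11, 3);  v_rel = (-1, -1),  |v_rel|² = 2
v_rel×d = (-1)·(3) − (-1)·(11) = 8
since m = R²·2 − 8²:  R² = (64 + 64) / 2 = 64
R = √64 = 8  ⇒  r_B = 8 − 6 = 2

rB=2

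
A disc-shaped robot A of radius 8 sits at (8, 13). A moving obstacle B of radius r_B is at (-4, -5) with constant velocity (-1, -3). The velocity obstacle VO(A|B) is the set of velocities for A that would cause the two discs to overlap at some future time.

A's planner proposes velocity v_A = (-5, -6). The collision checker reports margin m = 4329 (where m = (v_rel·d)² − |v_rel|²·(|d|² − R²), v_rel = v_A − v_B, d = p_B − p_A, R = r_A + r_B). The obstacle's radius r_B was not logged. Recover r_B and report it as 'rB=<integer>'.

m = 4329
d = (-12, -18);  v_rel = (-4, -3),  |v_rel|² = 25
v_rel×d = (-4)·(-18) − (-3)·(-12) = 36
since m = R²·25 − 36²:  R² = (1296 + 4329) / 25 = 225
R = √225 = 15  ⇒  r_B = 15 − 8 = 7

rB=7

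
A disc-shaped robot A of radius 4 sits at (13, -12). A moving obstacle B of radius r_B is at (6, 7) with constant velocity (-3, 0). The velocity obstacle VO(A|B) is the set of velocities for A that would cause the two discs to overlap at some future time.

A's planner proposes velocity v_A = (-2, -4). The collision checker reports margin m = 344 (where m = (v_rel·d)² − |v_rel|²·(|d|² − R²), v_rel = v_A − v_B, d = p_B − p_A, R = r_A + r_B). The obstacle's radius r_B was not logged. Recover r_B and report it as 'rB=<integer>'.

m = 344
d = (-7, 19);  v_rel = (1, -4),  |v_rel|² = 17
v_rel×d = (1)·(19) − (-4)·(-7) = -9
since m = R²·17 − (-9)²:  R² = (81 + 344) / 17 = 25
R = √25 = 5  ⇒  r_B = 5 − 4 = 1

rB=1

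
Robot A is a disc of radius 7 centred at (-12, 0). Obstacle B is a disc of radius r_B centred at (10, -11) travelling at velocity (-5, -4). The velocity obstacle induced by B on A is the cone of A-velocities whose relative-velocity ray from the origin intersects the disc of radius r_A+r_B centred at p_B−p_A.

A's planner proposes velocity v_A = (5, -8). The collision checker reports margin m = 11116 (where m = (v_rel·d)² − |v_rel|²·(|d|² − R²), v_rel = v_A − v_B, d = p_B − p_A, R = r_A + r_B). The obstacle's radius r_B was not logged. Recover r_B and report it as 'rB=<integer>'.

m = 11116
d = (22, -11);  v_rel = (10, -4),  |v_rel|² = 116
v_rel×d = (10)·(-11) − (-4)·(22) = -22
since m = R²·116 − (-22)²:  R² = (484 + 11116) / 116 = 100
R = √100 = 10  ⇒  r_B = 10 − 7 = 3

rB=3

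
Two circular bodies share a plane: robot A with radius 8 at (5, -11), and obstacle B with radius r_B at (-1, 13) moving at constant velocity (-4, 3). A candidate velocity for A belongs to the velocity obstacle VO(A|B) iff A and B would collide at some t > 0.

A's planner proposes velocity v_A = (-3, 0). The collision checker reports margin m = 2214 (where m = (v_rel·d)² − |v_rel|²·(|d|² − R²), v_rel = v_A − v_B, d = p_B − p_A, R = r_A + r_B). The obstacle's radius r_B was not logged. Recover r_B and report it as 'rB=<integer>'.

m = 2214
d = (-6, 24);  v_rel = (1, -3),  |v_rel|² = 10
v_rel×d = (1)·(24) − (-3)·(-6) = 6
since m = R²·10 − 6²:  R² = (36 + 2214) / 10 = 225
R = √225 = 15  ⇒  r_B = 15 − 8 = 7

rB=7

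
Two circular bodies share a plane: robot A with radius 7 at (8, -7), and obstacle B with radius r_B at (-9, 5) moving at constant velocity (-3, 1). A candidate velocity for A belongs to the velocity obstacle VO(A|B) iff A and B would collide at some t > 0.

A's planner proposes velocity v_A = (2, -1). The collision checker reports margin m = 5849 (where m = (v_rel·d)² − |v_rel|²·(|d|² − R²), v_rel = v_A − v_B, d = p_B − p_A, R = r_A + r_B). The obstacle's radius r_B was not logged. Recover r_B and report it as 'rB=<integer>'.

m = 5849
d = (-17, 12);  v_rel = (5, -2),  |v_rel|² = 29
v_rel×d = (5)·(12) − (-2)·(-17) = 26
since m = R²·29 − 26²:  R² = (676 + 5849) / 29 = 225
R = √225 = 15  ⇒  r_B = 15 − 7 = 8

rB=8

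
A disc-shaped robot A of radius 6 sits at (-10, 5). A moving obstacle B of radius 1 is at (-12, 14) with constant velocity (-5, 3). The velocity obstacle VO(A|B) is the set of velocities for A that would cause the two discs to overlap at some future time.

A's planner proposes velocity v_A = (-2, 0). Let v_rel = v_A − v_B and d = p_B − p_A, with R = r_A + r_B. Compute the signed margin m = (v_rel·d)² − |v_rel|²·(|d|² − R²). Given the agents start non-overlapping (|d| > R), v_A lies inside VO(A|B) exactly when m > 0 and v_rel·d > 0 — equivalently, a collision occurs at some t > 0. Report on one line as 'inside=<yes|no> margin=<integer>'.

d = (-2, 9),  |d|² = 85;  R = 6+1 = 7,  c = 85−7² = 36
v_rel = (3, -3),  |v_rel|² = 18;  v_rel·d = (3)·(-2) + (-3)·(9) = -33
18·t² + 66·t + 36 = 0  ⇒  m = (-33)² − 18·36 = 441
m = 441 > 0,  v_rel·d = -33 < 0  ⇒  outside

inside=no margin=441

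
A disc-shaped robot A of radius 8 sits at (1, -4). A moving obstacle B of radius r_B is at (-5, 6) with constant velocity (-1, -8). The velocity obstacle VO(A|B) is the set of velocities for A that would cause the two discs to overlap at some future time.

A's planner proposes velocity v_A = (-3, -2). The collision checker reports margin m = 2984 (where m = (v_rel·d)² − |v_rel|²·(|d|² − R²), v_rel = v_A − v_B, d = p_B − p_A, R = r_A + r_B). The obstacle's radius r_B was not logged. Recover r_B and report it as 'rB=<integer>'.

m = 2984
d = (-6, 10);  v_rel = (-2, 6),  |v_rel|² = 40
v_rel×d = (-2)·(10) − (6)·(-6) = 16
since m = R²·40 − 16²:  R² = (256 + 2984) / 40 = 81
R = √81 = 9  ⇒  r_B = 9 − 8 = 1

rB=1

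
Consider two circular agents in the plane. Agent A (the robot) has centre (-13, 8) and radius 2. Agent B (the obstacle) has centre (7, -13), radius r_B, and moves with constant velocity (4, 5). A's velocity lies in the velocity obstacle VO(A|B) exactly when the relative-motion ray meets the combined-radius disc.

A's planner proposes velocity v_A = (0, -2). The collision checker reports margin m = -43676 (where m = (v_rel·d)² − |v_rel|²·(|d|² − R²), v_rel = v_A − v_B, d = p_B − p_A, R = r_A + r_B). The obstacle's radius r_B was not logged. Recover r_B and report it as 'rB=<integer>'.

m = -43676
d = (20, -21);  v_rel = (-4, -7),  |v_rel|² = 65
v_rel×d = (-4)·(-21) − (-7)·(20) = 224
since m = R²·65 − 224²:  R² = (50176 + -43676) / 65 = 100
R = √100 = 10  ⇒  r_B = 10 − 2 = 8

rB=8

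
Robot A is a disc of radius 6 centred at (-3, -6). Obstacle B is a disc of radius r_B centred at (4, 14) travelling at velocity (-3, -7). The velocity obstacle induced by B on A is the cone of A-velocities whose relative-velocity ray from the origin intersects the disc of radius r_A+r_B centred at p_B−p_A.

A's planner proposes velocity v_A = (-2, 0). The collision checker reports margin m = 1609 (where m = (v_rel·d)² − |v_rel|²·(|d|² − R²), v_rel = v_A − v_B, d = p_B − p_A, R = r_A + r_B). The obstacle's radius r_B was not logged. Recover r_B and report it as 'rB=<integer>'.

m = 1609
d = (7, 20);  v_rel = (1, 7),  |v_rel|² = 50
v_rel×d = (1)·(20) − (7)·(7) = -29
since m = R²·50 − (-29)²:  R² = (841 + 1609) / 50 = 49
R = √49 = 7  ⇒  r_B = 7 − 6 = 1

rB=1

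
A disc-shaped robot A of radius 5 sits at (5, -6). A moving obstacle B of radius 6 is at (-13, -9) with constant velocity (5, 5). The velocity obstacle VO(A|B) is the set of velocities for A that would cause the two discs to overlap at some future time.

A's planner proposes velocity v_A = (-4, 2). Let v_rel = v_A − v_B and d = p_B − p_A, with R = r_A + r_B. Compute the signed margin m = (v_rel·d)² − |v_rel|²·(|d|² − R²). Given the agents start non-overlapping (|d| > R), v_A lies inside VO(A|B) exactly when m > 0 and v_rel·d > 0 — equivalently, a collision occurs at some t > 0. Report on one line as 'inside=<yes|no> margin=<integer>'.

d = (-18, -3),  |d|² = 333;  R = 5+6 = 11,  c = 333−11² = 212
v_rel = (-9, -3),  |v_rel|² = 90;  v_rel·d = (-9)·(-18) + (-3)·(-3) = 171
90·t² − 342·t + 212 = 0  ⇒  m = 171² − 90·212 = 10161
m = 10161 > 0,  v_rel·d = 171 > 0  ⇒  inside

inside=yes margin=10161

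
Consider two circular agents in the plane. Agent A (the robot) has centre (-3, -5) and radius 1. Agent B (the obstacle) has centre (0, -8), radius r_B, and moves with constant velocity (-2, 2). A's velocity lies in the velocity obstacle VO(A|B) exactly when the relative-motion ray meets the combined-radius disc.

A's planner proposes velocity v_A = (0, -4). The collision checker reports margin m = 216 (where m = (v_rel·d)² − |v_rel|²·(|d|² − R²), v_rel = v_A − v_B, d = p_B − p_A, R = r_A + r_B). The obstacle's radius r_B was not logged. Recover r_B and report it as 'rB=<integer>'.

m = 216
d = (3, -3);  v_rel = (2, -6),  |v_rel|² = 40
v_rel×d = (2)·(-3) − (-6)·(3) = 12
since m = R²·40 − 12²:  R² = (144 + 216) / 40 = 9
R = √9 = 3  ⇒  r_B = 3 − 1 = 2

rB=2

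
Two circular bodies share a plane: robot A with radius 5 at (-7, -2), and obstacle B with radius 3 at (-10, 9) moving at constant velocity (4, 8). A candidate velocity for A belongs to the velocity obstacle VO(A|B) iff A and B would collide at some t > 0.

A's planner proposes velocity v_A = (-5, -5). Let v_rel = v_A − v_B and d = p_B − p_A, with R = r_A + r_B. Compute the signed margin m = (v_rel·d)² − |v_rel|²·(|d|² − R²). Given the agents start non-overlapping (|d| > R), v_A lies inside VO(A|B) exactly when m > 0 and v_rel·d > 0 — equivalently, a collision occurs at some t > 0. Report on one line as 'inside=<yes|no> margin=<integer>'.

d = (-3, 11),  |d|² = 130;  R = 5+3 = 8,  c = 130−8² = 66
v_rel = (-9, -13),  |v_rel|² = 250;  v_rel·d = (-9)·(-3) + (-13)·(11) = -116
250·t² + 232·t + 66 = 0  ⇒  m = (-116)² − 250·66 = -3044
m = -3044 < 0,  v_rel·d = -116 < 0  ⇒  outside

inside=no margin=-3044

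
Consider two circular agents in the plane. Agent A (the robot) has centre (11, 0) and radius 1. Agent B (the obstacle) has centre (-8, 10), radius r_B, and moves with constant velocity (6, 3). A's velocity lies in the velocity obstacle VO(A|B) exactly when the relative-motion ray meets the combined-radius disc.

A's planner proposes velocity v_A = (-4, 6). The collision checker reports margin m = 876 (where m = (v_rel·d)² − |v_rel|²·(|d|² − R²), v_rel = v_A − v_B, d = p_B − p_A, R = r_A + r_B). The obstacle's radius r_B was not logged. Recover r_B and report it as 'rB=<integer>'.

m = 876
d = (-19, 10);  v_rel = (-10, 3),  |v_rel|² = 109
v_rel×d = (-10)·(10) − (3)·(-19) = -43
since m = R²·109 − (-43)²:  R² = (1849 + 876) / 109 = 25
R = √25 = 5  ⇒  r_B = 5 − 1 = 4

rB=4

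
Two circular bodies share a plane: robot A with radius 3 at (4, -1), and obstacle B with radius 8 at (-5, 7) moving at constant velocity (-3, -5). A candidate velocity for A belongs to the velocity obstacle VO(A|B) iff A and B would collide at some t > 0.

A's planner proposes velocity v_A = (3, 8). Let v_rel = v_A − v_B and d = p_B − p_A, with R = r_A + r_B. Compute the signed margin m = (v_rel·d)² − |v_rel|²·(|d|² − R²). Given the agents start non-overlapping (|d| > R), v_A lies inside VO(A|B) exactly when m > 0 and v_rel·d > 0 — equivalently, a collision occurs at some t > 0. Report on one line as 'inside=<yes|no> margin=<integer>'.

d = (-9, 8),  |d|² = 145;  R = 3+8 = 11,  c = 145−11² = 24
v_rel = (6, 13),  |v_rel|² = 205;  v_rel·d = (6)·(-9) + (13)·(8) = 50
205·t² − 100·t + 24 = 0  ⇒  m = 50² − 205·24 = -2420
m = -2420 < 0,  v_rel·d = 50 > 0  ⇒  outside

inside=no margin=-2420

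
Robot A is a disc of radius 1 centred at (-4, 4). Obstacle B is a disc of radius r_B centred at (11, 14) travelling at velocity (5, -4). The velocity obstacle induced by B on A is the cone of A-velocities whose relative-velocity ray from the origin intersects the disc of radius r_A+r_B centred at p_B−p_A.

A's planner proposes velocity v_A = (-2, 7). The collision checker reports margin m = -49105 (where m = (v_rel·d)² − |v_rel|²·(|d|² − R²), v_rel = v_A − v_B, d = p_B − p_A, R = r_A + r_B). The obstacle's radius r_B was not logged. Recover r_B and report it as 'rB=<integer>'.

m = -49105
d = (15, 10);  v_rel = (-7, 11),  |v_rel|² = 170
v_rel×d = (-7)·(10) − (11)·(15) = -235
since m = R²·170 − (-235)²:  R² = (55225 + -49105) / 170 = 36
R = √36 = 6  ⇒  r_B = 6 − 1 = 5

rB=5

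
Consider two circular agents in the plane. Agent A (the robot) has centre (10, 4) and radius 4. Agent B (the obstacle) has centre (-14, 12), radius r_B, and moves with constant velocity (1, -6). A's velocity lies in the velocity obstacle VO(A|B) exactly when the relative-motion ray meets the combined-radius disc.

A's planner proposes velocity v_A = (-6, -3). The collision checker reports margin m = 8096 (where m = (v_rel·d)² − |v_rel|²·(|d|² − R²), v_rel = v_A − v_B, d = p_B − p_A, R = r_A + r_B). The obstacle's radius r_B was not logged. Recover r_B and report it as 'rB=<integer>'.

m = 8096
d = (-24, 8);  v_rel = (-7, 3),  |v_rel|² = 58
v_rel×d = (-7)·(8) − (3)·(-24) = 16
since m = R²·58 − 16²:  R² = (256 + 8096) / 58 = 144
R = √144 = 12  ⇒  r_B = 12 − 4 = 8

rB=8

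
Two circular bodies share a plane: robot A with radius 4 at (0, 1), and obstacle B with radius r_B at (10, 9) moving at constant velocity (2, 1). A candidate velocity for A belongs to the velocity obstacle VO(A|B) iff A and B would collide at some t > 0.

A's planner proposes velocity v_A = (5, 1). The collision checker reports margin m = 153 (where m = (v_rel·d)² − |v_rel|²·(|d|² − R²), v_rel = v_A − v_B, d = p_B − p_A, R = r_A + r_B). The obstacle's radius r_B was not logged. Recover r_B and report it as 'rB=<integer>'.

m = 153
d = (10, 8);  v_rel = (3, 0),  |v_rel|² = 9
v_rel×d = (3)·(8) − (0)·(10) = 24
since m = R²·9 − 24²:  R² = (576 + 153) / 9 = 81
R = √81 = 9  ⇒  r_B = 9 − 4 = 5

rB=5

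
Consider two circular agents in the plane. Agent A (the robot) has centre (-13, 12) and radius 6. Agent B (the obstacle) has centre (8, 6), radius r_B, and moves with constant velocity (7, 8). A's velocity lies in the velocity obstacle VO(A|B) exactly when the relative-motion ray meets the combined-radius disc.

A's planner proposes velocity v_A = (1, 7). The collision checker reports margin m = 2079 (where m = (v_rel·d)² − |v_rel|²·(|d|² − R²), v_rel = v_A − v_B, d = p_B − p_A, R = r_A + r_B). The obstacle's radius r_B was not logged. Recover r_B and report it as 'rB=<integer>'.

m = 2079
d = (21, -6);  v_rel = (-6, -1),  |v_rel|² = 37
v_rel×d = (-6)·(-6) − (-1)·(21) = 57
since m = R²·37 − 57²:  R² = (3249 + 2079) / 37 = 144
R = √144 = 12  ⇒  r_B = 12 − 6 = 6

rB=6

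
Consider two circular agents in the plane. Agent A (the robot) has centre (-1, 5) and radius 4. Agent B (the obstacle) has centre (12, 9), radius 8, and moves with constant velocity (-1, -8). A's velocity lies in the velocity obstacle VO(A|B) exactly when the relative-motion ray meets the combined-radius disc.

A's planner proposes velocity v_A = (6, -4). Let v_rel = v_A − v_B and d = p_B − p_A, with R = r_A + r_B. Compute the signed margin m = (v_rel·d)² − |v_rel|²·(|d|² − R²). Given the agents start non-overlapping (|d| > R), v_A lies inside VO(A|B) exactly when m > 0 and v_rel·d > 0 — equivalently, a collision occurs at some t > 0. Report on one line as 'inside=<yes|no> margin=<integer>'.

d = (13, 4),  |d|² = 185;  R = 4+8 = 12,  c = 185−12² = 41
v_rel = (7, 4),  |v_rel|² = 65;  v_rel·d = (7)·(13) + (4)·(4) = 107
65·t² − 214·t + 41 = 0  ⇒  m = 107² − 65·41 = 8784
m = 8784 > 0,  v_rel·d = 107 > 0  ⇒  inside

inside=yes margin=8784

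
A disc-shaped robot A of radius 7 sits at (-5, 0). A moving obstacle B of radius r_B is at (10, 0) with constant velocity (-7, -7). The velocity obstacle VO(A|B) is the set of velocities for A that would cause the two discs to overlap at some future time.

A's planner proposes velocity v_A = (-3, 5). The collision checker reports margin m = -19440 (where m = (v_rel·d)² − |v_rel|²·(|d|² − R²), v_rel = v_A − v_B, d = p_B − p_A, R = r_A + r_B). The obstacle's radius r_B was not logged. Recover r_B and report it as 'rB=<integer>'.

m = -19440
d = (15, 0);  v_rel = (4, 12),  |v_rel|² = 160
v_rel×d = (4)·(0) − (12)·(15) = -180
since m = R²·160 − (-180)²:  R² = (32400 + -19440) / 160 = 81
R = √81 = 9  ⇒  r_B = 9 − 7 = 2

rB=2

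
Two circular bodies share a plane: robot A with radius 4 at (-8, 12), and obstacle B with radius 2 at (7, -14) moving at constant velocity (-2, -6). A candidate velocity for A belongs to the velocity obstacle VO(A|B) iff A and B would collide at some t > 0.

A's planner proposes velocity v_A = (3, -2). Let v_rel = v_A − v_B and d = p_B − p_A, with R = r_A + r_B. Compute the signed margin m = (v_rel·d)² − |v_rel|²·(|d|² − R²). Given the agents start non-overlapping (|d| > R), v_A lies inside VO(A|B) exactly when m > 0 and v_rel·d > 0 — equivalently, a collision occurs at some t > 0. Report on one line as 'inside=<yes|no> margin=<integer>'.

d = (15, -26),  |d|² = 901;  R = 4+2 = 6,  c = 901−6² = 865
v_rel = (5, 4),  |v_rel|² = 41;  v_rel·d = (5)·(15) + (4)·(-26) = -29
41·t² + 58·t + 865 = 0  ⇒  m = (-29)² − 41·865 = -34624
m = -34624 < 0,  v_rel·d = -29 < 0  ⇒  outside

inside=no margin=-34624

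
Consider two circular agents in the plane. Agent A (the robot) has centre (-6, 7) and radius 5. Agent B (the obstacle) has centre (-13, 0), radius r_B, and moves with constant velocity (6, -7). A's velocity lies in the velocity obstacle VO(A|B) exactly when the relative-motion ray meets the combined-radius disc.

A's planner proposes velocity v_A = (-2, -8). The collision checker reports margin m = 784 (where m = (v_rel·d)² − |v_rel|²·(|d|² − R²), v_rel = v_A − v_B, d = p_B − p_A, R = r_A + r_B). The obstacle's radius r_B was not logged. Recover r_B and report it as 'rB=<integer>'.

m = 784
d = (-7, -7);  v_rel = (-8, -1),  |v_rel|² = 65
v_rel×d = (-8)·(-7) − (-1)·(-7) = 49
since m = R²·65 − 49²:  R² = (2401 + 784) / 65 = 49
R = √49 = 7  ⇒  r_B = 7 − 5 = 2

rB=2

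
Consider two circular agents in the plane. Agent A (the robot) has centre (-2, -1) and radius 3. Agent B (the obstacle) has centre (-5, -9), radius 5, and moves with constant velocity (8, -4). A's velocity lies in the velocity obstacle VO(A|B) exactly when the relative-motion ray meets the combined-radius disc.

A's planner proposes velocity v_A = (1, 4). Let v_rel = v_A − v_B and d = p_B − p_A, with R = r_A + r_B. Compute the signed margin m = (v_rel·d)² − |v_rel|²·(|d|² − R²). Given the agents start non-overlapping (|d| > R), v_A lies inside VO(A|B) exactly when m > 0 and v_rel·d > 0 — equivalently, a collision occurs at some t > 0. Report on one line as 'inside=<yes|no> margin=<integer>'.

d = (-3, -8),  |d|² = 73;  R = 3+5 = 8,  c = 73−8² = 9
v_rel = (-7, 8),  |v_rel|² = 113;  v_rel·d = (-7)·(-3) + (8)·(-8) = -43
113·t² + 86·t + 9 = 0  ⇒  m = (-43)² − 113·9 = 832
m = 832 > 0,  v_rel·d = -43 < 0  ⇒  outside

inside=no margin=832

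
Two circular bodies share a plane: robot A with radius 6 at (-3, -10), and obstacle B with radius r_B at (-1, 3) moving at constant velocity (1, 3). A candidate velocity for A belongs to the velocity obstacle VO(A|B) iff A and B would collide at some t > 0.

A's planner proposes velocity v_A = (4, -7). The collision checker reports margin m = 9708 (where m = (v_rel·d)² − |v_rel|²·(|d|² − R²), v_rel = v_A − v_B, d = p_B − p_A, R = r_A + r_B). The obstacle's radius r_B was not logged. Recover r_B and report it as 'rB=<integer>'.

m = 9708
d = (2, 13);  v_rel = (3, -10),  |v_rel|² = 109
v_rel×d = (3)·(13) − (-10)·(2) = 59
since m = R²·109 − 59²:  R² = (3481 + 9708) / 109 = 121
R = √121 = 11  ⇒  r_B = 11 − 6 = 5

rB=5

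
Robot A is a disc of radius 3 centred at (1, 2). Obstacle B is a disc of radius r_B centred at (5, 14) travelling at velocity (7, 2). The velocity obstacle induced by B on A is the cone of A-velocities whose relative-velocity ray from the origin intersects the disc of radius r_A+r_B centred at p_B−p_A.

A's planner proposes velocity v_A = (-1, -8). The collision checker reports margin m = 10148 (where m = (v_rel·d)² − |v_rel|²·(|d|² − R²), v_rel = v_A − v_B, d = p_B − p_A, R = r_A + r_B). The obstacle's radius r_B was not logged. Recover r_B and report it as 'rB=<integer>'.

m = 10148
d = (4, 12);  v_rel = (-8, -10),  |v_rel|² = 164
v_rel×d = (-8)·(12) − (-10)·(4) = -56
since m = R²·164 − (-56)²:  R² = (3136 + 10148) / 164 = 81
R = √81 = 9  ⇒  r_B = 9 − 3 = 6

rB=6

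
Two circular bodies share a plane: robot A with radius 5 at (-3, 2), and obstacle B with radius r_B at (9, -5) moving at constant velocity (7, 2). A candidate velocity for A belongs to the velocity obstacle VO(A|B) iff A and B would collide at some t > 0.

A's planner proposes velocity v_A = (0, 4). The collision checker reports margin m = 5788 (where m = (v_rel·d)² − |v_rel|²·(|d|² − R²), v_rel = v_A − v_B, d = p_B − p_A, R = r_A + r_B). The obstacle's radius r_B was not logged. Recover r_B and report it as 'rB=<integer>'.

m = 5788
d = (12, -7);  v_rel = (-7, 2),  |v_rel|² = 53
v_rel×d = (-7)·(-7) − (2)·(12) = 25
since m = R²·53 − 25²:  R² = (625 + 5788) / 53 = 121
R = √121 = 11  ⇒  r_B = 11 − 5 = 6

rB=6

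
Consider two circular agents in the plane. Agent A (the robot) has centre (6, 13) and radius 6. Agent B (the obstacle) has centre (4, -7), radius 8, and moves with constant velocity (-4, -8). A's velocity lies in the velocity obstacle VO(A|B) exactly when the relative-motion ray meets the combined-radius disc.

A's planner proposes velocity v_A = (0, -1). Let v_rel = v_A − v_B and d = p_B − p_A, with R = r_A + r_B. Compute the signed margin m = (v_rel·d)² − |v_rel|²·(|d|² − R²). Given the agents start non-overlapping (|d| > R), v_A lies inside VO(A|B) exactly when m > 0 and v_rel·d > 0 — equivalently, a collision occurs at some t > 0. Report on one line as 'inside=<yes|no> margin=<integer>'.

d = (-2, -20),  |d|² = 404;  R = 6+8 = 14,  c = 404−14² = 208
v_rel = (4, 7),  |v_rel|² = 65;  v_rel·d = (4)·(-2) + (7)·(-20) = -148
65·t² + 296·t + 208 = 0  ⇒  m = (-148)² − 65·208 = 8384
m = 8384 > 0,  v_rel·d = -148 < 0  ⇒  outside

inside=no margin=8384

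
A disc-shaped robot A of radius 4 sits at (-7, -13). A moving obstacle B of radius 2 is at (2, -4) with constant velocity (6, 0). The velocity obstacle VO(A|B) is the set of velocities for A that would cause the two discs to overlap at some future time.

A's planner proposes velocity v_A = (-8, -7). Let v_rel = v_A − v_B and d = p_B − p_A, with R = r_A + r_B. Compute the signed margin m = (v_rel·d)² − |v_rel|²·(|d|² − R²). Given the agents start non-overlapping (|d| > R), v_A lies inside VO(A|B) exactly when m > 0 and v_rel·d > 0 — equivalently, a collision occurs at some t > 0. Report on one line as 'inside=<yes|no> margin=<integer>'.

d = (9, 9),  |d|² = 162;  R = 4+2 = 6,  c = 162−6² = 126
v_rel = (-14, -7),  |v_rel|² = 245;  v_rel·d = (-14)·(9) + (-7)·(9) = -189
245·t² + 378·t + 126 = 0  ⇒  m = (-189)² − 245·126 = 4851
m = 4851 > 0,  v_rel·d = -189 < 0  ⇒  outside

inside=no margin=4851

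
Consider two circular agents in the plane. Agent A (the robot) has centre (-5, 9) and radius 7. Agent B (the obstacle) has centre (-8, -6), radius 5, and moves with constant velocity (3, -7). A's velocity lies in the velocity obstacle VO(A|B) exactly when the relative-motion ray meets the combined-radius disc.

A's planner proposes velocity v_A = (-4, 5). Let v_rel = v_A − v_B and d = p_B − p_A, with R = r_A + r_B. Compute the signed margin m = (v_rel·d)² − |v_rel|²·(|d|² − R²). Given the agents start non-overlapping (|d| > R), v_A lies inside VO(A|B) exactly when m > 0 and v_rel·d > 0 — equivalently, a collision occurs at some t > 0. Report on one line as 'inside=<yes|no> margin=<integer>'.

d = (-3, -15),  |d|² = 234;  R = 7+5 = 12,  c = 234−12² = 90
v_rel = (-7, 12),  |v_rel|² = 193;  v_rel·d = (-7)·(-3) + (12)·(-15) = -159
193·t² + 318·t + 90 = 0  ⇒  m = (-159)² − 193·90 = 7911
m = 7911 > 0,  v_rel·d = -159 < 0  ⇒  outside

inside=no margin=7911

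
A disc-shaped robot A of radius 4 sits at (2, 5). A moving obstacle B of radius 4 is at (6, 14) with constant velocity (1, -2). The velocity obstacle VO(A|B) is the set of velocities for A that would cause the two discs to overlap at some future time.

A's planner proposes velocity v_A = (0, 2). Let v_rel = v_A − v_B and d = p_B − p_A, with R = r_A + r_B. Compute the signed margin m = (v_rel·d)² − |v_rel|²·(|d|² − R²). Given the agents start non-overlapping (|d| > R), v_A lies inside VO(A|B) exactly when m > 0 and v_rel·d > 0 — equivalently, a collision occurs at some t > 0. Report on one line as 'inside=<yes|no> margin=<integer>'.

d = (4, 9),  |d|² = 97;  R = 4+4 = 8,  c = 97−8² = 33
v_rel = (-1, 4),  |v_rel|² = 17;  v_rel·d = (-1)·(4) + (4)·(9) = 32
17·t² − 64·t + 33 = 0  ⇒  m = 32² − 17·33 = 463
m = 463 > 0,  v_rel·d = 32 > 0  ⇒  inside

inside=yes margin=463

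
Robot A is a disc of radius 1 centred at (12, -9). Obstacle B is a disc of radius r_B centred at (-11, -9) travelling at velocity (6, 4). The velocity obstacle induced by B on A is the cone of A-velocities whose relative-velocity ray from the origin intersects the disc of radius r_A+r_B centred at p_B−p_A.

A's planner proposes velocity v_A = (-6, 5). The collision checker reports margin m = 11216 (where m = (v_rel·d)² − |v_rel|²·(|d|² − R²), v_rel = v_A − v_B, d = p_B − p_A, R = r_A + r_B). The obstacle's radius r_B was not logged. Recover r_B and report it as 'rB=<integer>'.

m = 11216
d = (-23, 0);  v_rel = (-12, 1),  |v_rel|² = 145
v_rel×d = (-12)·(0) − (1)·(-23) = 23
since m = R²·145 − 23²:  R² = (529 + 11216) / 145 = 81
R = √81 = 9  ⇒  r_B = 9 − 1 = 8

rB=8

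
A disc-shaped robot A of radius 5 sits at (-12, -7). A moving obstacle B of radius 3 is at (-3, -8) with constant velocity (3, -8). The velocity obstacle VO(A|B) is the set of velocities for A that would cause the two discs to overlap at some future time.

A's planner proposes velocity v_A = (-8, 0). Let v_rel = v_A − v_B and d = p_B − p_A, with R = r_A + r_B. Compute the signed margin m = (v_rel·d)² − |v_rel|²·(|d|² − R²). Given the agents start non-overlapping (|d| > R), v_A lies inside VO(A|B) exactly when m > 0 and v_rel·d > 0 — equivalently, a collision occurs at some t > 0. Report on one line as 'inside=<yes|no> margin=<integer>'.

d = (9, -1),  |d|² = 82;  R = 5+3 = 8,  c = 82−8² = 18
v_rel = (-11, 8),  |v_rel|² = 185;  v_rel·d = (-11)·(9) + (8)·(-1) = -107
185·t² + 214·t + 18 = 0  ⇒  m = (-107)² − 185·18 = 8119
m = 8119 > 0,  v_rel·d = -107 < 0  ⇒  outside

inside=no margin=8119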